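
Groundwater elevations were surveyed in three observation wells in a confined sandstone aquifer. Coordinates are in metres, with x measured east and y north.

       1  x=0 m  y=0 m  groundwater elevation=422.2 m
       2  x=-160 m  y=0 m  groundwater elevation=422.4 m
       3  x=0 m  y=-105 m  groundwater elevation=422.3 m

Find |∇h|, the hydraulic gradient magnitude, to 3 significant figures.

0.00157

∂h/∂x = (422.4 − 422.2) / (-160 − 0) = -0.001250
∂h/∂y = (422.3 − 422.2) / (-105 − 0) = -0.0009524
|∇h| = √(-0.001250² + -0.0009524²) = 0.001571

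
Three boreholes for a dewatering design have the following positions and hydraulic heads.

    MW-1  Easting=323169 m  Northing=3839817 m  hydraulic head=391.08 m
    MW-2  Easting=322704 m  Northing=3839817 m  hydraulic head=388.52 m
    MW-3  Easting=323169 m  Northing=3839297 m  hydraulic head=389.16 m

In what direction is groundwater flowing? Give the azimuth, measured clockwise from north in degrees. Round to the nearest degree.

236°

∂h/∂x = (388.52 − 391.08) / (322704 − 323169) = +0.005505
∂h/∂y = (389.16 − 391.08) / (3839297 − 3839817) = +0.003692
Flow direction (−∇h) has components (-0.005505 E, -0.003692 N).
Azimuth = atan2(E, N) = atan2(-0.005505, -0.003692) = 236.2° ≈ 236°.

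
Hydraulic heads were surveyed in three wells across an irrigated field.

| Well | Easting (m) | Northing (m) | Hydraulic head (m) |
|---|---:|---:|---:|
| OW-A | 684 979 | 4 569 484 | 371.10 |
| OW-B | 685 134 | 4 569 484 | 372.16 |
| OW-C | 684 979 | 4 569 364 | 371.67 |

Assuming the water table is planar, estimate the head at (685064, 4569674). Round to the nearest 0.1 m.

370.8 m

∂h/∂x = (372.16 − 371.10) / (685134 − 684979) = +0.006839
∂h/∂y = (371.67 − 371.10) / (4569364 − 4569484) = -0.004750
h(685064, 4569674) = 371.10 + (+0.006839)·(85) + (-0.004750)·(190) = 371.10 +0.581 -0.902 = 370.779 m.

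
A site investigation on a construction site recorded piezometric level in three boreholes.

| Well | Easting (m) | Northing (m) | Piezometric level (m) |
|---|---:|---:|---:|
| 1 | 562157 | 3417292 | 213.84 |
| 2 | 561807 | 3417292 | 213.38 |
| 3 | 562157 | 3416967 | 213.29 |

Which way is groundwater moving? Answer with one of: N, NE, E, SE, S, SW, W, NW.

∂h/∂x = (213.38 − 213.84) / (561807 − 562157) = +0.001314
∂h/∂y = (213.29 − 213.84) / (3416967 − 3417292) = +0.001692
Flow = −∇h = (-0.001314 east, -0.001692 north), which points southwest.

SW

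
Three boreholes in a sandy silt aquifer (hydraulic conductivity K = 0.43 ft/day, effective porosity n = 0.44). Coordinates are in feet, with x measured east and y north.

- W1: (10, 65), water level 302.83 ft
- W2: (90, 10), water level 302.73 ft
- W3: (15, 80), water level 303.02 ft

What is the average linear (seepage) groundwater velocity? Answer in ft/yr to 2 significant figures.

4.4 ft/yr

Taking W1 as reference: W2−W1 = (80, -55, -0.10); W3−W1 = (5, 15, +0.19).
Solve a·Δx + b·Δy = Δh: det = 80·15 − 5·(-55) = 1475.
∂h/∂x = [(-0.10)·15 − (+0.19)·(-55)] / 1475 = +0.006068
∂h/∂y = [80·(+0.19) − 5·(-0.10)] / 1475 = +0.01064
|∇h| = √(0.006068² + 0.01064²) = 0.01225
Seepage velocity v = K·i/n = 0.43 × 0.01225 / 0.44 = 0.01197 ft/day = 4.372 ft/yr.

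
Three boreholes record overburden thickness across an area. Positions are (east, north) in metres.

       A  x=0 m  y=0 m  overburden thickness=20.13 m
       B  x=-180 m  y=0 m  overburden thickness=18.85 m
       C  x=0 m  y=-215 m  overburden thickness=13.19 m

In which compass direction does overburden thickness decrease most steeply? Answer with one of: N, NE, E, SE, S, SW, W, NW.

S

∂d/∂x = (18.85 − 20.13) / (-180 − 0) = +0.007111
∂d/∂y = (13.19 − 20.13) / (-215 − 0) = +0.03228
Steepest decrease is along −∇f = (-0.007111 E, -0.03228 N) → south.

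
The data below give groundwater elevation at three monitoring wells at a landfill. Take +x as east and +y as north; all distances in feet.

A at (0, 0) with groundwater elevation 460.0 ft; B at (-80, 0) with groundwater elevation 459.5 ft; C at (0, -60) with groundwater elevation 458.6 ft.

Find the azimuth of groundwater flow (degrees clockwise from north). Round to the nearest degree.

195°

∂h/∂x = (459.5 − 460.0) / (-80 − 0) = +0.006250
∂h/∂y = (458.6 − 460.0) / (-60 − 0) = +0.02333
Flow direction (−∇h) has components (-0.006250 E, -0.02333 N).
Azimuth = atan2(E, N) = atan2(-0.006250, -0.02333) = 195.0° ≈ 195°.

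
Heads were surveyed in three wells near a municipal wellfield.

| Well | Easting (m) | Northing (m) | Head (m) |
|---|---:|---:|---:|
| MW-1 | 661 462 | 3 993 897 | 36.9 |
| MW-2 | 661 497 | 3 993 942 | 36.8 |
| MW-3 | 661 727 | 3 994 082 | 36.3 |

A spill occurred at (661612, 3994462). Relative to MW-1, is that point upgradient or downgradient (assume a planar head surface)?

downgradient

Differences from MW-1: to MW-2 (Δx, Δy, Δh) = (35, 45, -0.1); to MW-3 = (265, 185, -0.6).
Determinant of the coordinate differences = 35·185 − 265·45 = -5450.
∂h/∂x = [(-0.1)·185 − (-0.6)·45] / -5450 = -0.001560
∂h/∂y = [35·(-0.6) − 265·(-0.1)] / -5450 = -0.001009
Head at (661612, 3994462) = 36.9 + (-0.001560)·(150) + (-0.001009)·(565) = 36.10 m.
That is lower than the 36.9 m at MW-1, so the point is downgradient.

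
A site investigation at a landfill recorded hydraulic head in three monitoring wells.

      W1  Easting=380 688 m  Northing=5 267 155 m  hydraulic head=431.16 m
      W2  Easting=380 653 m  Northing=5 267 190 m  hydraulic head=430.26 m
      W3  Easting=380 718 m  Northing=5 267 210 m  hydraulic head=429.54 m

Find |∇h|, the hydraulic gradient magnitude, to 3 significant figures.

0.0282

Taking W1 as reference: W2−W1 = (-35, 35, -0.90); W3−W1 = (30, 55, -1.62).
Determinant of the coordinate differences = (-35)·55 − 30·35 = -2975.
∂h/∂x = [(-0.90)·55 − (-1.62)·35] / -2975 = -0.002420
∂h/∂y = [(-35)·(-1.62) − 30·(-0.90)] / -2975 = -0.02813
|∇h| = √(-0.002420² + -0.02813²) = 0.02823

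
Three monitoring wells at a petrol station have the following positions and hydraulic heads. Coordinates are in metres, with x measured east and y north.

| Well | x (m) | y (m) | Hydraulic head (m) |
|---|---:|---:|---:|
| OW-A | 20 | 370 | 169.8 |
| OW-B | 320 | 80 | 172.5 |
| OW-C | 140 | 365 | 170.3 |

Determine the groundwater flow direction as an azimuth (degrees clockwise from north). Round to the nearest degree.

With h = a·x + b·y + c and OW-A as origin, the differences give:
  300·a + (-290)·b = +2.7
  120·a + (-5)·b = +0.5
Eliminate b (×(-5) and ×(-290), subtract): 33300·a = 131.50 → a = ∂h/∂x = +0.003949
Back-substitute: b = ∂h/∂y = -0.005225.
Flow direction (−∇h) has components (-0.003949 E, +0.005225 N).
Azimuth = atan2(E, N) = atan2(-0.003949, +0.005225) = 322.9° ≈ 323°.

323°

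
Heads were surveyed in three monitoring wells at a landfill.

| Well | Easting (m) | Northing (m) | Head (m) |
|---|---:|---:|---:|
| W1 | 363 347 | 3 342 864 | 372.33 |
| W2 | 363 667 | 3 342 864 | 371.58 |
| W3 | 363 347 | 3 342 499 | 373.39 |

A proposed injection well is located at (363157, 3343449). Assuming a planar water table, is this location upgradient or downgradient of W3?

downgradient

∂h/∂x = (371.58 − 372.33) / (363667 − 363347) = -0.002344
∂h/∂y = (373.39 − 372.33) / (3342499 − 3342864) = -0.002904
Head at (363157, 3343449) = 372.33 + (-0.002344)·(-190) + (-0.002904)·(585) = 371.08 m.
That is lower than the 373.39 m at W3, so the point is downgradient.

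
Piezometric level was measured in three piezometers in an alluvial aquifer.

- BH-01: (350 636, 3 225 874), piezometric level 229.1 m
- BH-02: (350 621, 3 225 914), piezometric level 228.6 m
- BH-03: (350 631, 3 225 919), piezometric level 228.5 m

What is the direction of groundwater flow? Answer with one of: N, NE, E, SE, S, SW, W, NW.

Differences from BH-01: to BH-02 (Δx, Δy, Δh) = (-15, 40, -0.5); to BH-03 = (-5, 45, -0.6).
Solve a·Δx + b·Δy = Δh: det = (-15)·45 − (-5)·40 = -475.
∂h/∂x = [(-0.5)·45 − (-0.6)·40] / -475 = -0.003158
∂h/∂y = [(-15)·(-0.6) − (-5)·(-0.5)] / -475 = -0.01368
Flow = −∇h = (+0.003158 east, +0.01368 north), which points north.

N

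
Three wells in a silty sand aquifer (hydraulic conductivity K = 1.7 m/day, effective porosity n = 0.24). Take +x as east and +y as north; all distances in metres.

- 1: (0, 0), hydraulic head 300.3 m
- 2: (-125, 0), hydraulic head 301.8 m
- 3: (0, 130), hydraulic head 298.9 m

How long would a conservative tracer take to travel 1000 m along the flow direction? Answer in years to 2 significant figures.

∂h/∂x = (301.8 − 300.3) / (-125 − 0) = -0.01200
∂h/∂y = (298.9 − 300.3) / (130 − 0) = -0.01077
|∇h| = √(-0.01200² + -0.01077²) = 0.01612
Seepage velocity v = K·i/n = 1.7 × 0.01612 / 0.24 = 0.1142 m/day.
t = 1000 / 0.1142 = 8757 days = 24 years.

24 years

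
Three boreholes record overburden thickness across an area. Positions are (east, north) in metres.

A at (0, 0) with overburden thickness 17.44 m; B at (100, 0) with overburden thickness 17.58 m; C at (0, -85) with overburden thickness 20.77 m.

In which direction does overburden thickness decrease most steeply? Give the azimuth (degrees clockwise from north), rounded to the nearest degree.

∂d/∂x = (17.58 − 17.44) / (100 − 0) = +0.001400
∂d/∂y = (20.77 − 17.44) / (-85 − 0) = -0.03918
Steepest decrease is along −∇f: components (-0.001400 E, +0.03918 N).
Azimuth = atan2(-0.001400, +0.03918) = 358.0° ≈ 358°.

358°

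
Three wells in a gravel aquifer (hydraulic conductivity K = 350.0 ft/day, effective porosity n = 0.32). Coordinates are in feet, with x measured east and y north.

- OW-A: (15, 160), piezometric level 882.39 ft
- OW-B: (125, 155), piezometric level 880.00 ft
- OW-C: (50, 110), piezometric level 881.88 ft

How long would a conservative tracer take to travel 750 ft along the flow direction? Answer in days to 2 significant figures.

With h = a·x + b·y + c and OW-A as origin, the differences give:
  110·a + (-5)·b = -2.39
  35·a + (-50)·b = -0.51
Eliminate b (×(-50) and ×(-5), subtract): -5325·a = 116.950 → a = ∂h/∂x = -0.02196
Back-substitute: b = ∂h/∂y = -0.005174.
|∇h| = √(-0.02196² + -0.005174²) = 0.02256
Seepage velocity v = K·i/n = 350.0 × 0.02256 / 0.32 = 24.68 ft/day.
t = 750 / 24.68 = 30.39 days.

30 days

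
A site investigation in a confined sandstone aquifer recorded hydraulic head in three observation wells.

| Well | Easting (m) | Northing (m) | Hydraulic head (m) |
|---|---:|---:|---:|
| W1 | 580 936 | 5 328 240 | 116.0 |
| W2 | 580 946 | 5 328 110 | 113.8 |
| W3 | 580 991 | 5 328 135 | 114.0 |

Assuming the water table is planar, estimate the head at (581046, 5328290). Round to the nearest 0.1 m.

Differences from W1: to W2 (Δx, Δy, Δh) = (10, -130, -2.2); to W3 = (55, -105, -2.0).
Determinant of the coordinate differences = 10·(-105) − 55·(-130) = 6100.
∂h/∂x = [(-2.2)·(-105) − (-2.0)·(-130)] / 6100 = -0.004754
∂h/∂y = [10·(-2.0) − 55·(-2.2)] / 6100 = +0.01656
h(581046, 5328290) = 116.0 + (-0.004754)·(110) + (+0.01656)·(50) = 116.0 -0.523 +0.828 = 116.305 m.

116.3 m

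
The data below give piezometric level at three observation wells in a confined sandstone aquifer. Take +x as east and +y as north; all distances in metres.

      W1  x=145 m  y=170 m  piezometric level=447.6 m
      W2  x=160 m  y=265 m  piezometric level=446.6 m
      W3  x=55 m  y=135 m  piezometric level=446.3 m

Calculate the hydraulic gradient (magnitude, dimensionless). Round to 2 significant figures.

With h = a·x + b·y + c and W1 as origin, the differences give:
  15·a + 95·b = -1.0
  (-90)·a + (-35)·b = -1.3
Eliminate b (×(-35) and ×95, subtract): 8025·a = 158.50 → a = ∂h/∂x = +0.01975
Back-substitute: b = ∂h/∂y = -0.01364.
|∇h| = √(0.01975² + -0.01364²) = 0.024

0.024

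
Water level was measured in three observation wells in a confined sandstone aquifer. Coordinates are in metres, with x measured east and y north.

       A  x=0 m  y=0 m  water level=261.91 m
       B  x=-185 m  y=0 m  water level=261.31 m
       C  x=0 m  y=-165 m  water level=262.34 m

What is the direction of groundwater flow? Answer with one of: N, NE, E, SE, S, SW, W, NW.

∂h/∂x = (261.31 − 261.91) / (-185 − 0) = +0.003243
∂h/∂y = (262.34 − 261.91) / (-165 − 0) = -0.002606
Flow = −∇h = (-0.003243 east, +0.002606 north), which points northwest.

NW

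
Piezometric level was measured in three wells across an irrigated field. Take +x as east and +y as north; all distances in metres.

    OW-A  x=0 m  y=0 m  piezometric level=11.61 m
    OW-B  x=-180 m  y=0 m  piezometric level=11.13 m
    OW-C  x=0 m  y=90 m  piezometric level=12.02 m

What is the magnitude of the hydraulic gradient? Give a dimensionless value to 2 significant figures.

∂h/∂x = (11.13 − 11.61) / (-180 − 0) = +0.002667
∂h/∂y = (12.02 − 11.61) / (90 − 0) = +0.004556
|∇h| = √(0.002667² + 0.004556²) = 0.005279

0.0053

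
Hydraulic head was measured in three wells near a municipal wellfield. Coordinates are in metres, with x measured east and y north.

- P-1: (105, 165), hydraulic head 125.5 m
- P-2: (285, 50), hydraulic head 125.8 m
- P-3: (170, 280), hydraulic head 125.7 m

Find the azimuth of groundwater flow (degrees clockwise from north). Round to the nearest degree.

254°

Taking P-1 as reference: P-2−P-1 = (180, -115, +0.3); P-3−P-1 = (65, 115, +0.2).
Solve a·Δx + b·Δy = Δh: det = 180·115 − 65·(-115) = 28175.
∂h/∂x = [(+0.3)·115 − (+0.2)·(-115)] / 28175 = +0.002041
∂h/∂y = [180·(+0.2) − 65·(+0.3)] / 28175 = +0.0005856
Flow direction (−∇h) has components (-0.002041 E, -0.0005856 N).
Azimuth = atan2(E, N) = atan2(-0.002041, -0.0005856) = 254.0° ≈ 254°.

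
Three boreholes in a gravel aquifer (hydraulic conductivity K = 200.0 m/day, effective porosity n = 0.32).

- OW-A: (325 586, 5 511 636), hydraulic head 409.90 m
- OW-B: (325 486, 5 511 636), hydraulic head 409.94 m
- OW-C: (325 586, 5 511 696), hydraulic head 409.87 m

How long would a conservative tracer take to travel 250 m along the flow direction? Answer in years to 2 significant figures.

∂h/∂x = (409.94 − 409.90) / (325486 − 325586) = -0.0004000
∂h/∂y = (409.87 − 409.90) / (5511696 − 5511636) = -0.0005000
|∇h| = √(-0.0004000² + -0.0005000²) = 0.0006403
Seepage velocity v = K·i/n = 200.0 × 0.0006403 / 0.32 = 0.4002 m/day.
t = 250 / 0.4002 = 624.7 days = 1.71 years.

1.7 years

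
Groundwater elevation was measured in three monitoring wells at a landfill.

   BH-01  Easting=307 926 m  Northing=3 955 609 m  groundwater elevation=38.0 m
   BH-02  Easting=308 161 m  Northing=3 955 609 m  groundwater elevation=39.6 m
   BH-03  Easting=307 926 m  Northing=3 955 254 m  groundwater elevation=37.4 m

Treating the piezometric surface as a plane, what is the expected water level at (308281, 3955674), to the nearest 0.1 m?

40.5 m

∂h/∂x = (39.6 − 38.0) / (308161 − 307926) = +0.006809
∂h/∂y = (37.4 − 38.0) / (3955254 − 3955609) = +0.001690
h(308281, 3955674) = 38.0 + (+0.006809)·(355) + (+0.001690)·(65) = 38.0 +2.417 +0.110 = 40.527 m.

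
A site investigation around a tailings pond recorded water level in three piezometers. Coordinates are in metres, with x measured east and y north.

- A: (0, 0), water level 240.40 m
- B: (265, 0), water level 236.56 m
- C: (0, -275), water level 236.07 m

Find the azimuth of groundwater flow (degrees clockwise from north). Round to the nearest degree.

137°

∂h/∂x = (236.56 − 240.40) / (265 − 0) = -0.01449
∂h/∂y = (236.07 − 240.40) / (-275 − 0) = +0.01575
Flow direction (−∇h) has components (+0.01449 E, -0.01575 N).
Azimuth = atan2(E, N) = atan2(+0.01449, -0.01575) = 137.4° ≈ 137°.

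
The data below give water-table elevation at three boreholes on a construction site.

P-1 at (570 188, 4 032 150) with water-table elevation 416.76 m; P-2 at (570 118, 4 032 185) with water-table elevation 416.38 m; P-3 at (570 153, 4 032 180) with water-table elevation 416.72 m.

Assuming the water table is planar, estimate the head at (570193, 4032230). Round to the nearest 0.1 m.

With h = a·x + b·y + c and P-1 as origin, the differences give:
  (-70)·a + 35·b = -0.38
  (-35)·a + 30·b = -0.04
Eliminate b (×30 and ×35, subtract): -875·a = -10.000 → a = ∂h/∂x = +0.01143
Back-substitute: b = ∂h/∂y = +0.01200.
h(570193, 4032230) = 416.76 + (+0.01143)·(5) + (+0.01200)·(80) = 416.76 +0.057 +0.960 = 417.777 m.

417.8 m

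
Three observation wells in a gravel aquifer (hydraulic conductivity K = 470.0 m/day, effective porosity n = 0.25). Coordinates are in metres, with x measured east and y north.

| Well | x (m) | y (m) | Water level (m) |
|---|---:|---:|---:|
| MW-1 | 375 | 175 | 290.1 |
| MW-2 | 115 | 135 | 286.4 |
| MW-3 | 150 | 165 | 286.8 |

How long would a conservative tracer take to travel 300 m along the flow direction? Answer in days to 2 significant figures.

With h = a·x + b·y + c and MW-1 as origin, the differences give:
  (-260)·a + (-40)·b = -3.7
  (-225)·a + (-10)·b = -3.3
Eliminate b (×(-10) and ×(-40), subtract): -6400·a = -95.00 → a = ∂h/∂x = +0.01484
Back-substitute: b = ∂h/∂y = -0.003984.
|∇h| = √(0.01484² + -0.003984²) = 0.01537
Seepage velocity v = K·i/n = 470.0 × 0.01537 / 0.25 = 28.9 m/day.
t = 300 / 28.9 = 10.38 days.

10 days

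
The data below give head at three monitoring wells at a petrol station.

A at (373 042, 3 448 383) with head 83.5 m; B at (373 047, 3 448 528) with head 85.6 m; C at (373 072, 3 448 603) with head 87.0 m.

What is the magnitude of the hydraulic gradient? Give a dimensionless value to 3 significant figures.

0.0198

With h = a·x + b·y + c and A as origin, the differences give:
  5·a + 145·b = +2.1
  30·a + 220·b = +3.5
Eliminate b (×220 and ×145, subtract): -3250·a = -45.50 → a = ∂h/∂x = +0.01400
Back-substitute: b = ∂h/∂y = +0.01400.
|∇h| = √(0.01400² + 0.01400²) = 0.0198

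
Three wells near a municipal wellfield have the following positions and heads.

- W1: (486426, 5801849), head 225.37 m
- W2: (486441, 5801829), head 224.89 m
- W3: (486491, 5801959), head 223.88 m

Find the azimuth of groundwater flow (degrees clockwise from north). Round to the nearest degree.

Differences from W1: to W2 (Δx, Δy, Δh) = (15, -20, -0.48); to W3 = (65, 110, -1.49).
Determinant of the coordinate differences = 15·110 − 65·(-20) = 2950.
∂h/∂x = [(-0.48)·110 − (-1.49)·(-20)] / 2950 = -0.02800
∂h/∂y = [15·(-1.49) − 65·(-0.48)] / 2950 = +0.003000
Flow direction (−∇h) has components (+0.02800 E, -0.003000 N).
Azimuth = atan2(E, N) = atan2(+0.02800, -0.003000) = 96.1° ≈ 096°.

096°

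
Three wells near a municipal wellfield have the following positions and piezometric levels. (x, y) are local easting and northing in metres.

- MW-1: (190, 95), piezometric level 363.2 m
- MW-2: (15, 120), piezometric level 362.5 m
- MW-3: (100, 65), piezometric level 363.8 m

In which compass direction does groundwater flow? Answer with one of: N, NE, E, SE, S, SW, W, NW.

Taking MW-1 as reference: MW-2−MW-1 = (-175, 25, -0.7); MW-3−MW-1 = (-90, -30, +0.6).
Solve a·Δx + b·Δy = Δh: det = (-175)·(-30) − (-90)·25 = 7500.
∂h/∂x = [(-0.7)·(-30) − (+0.6)·25] / 7500 = +0.0008000
∂h/∂y = [(-175)·(+0.6) − (-90)·(-0.7)] / 7500 = -0.02240
Flow = −∇h = (-0.0008000 east, +0.02240 north), which points north.

N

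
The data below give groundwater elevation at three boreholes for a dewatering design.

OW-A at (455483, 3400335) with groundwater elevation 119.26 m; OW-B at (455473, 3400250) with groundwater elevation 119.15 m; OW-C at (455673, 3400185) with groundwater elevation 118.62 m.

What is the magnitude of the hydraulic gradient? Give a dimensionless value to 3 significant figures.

0.00265

Differences from OW-A: to OW-B (Δx, Δy, Δh) = (-10, -85, -0.11); to OW-C = (190, -150, -0.64).
Solve a·Δx + b·Δy = Δh: det = (-10)·(-150) − 190·(-85) = 17650.
∂h/∂x = [(-0.11)·(-150) − (-0.64)·(-85)] / 17650 = -0.002147
∂h/∂y = [(-10)·(-0.64) − 190·(-0.11)] / 17650 = +0.001547
|∇h| = √(-0.002147² + 0.001547²) = 0.002646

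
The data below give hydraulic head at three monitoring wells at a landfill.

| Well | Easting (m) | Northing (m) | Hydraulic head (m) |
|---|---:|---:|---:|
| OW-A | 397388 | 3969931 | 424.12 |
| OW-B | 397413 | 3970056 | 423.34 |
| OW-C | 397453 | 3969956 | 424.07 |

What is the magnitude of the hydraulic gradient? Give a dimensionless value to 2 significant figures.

With h = a·x + b·y + c and OW-A as origin, the differences give:
  25·a + 125·b = -0.78
  65·a + 25·b = -0.05
Eliminate b (×25 and ×125, subtract): -7500·a = -13.250 → a = ∂h/∂x = +0.001767
Back-substitute: b = ∂h/∂y = -0.006593.
|∇h| = √(0.001767² + -0.006593²) = 0.006826

0.0068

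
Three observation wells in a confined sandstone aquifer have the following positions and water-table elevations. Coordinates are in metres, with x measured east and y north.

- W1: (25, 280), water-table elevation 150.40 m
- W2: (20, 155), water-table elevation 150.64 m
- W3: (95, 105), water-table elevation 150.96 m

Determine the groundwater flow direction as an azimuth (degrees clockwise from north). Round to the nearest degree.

Differences from W1: to W2 (Δx, Δy, Δh) = (-5, -125, +0.24); to W3 = (70, -175, +0.56).
Solve a·Δx + b·Δy = Δh: det = (-5)·(-175) − 70·(-125) = 9625.
∂h/∂x = [(+0.24)·(-175) − (+0.56)·(-125)] / 9625 = +0.002909
∂h/∂y = [(-5)·(+0.56) − 70·(+0.24)] / 9625 = -0.002036
Flow direction (−∇h) has components (-0.002909 E, +0.002036 N).
Azimuth = atan2(E, N) = atan2(-0.002909, +0.002036) = 305.0° ≈ 305°.

305°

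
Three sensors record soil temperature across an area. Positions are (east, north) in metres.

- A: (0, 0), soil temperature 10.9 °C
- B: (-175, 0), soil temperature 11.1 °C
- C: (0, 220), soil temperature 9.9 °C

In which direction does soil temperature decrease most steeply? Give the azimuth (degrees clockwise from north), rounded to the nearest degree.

014°

∂T/∂x = (11.1 − 10.9) / (-175 − 0) = -0.001143
∂T/∂y = (9.9 − 10.9) / (220 − 0) = -0.004545
Steepest decrease is along −∇f: components (+0.001143 E, +0.004545 N).
Azimuth = atan2(+0.001143, +0.004545) = 14.1° ≈ 014°.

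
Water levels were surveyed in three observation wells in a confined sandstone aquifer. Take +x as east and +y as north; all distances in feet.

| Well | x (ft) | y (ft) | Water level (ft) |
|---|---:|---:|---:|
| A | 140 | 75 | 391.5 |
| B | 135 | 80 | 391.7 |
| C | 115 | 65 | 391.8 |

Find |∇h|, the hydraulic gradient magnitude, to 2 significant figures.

0.028

Differences from A: to B (Δx, Δy, Δh) = (-5, 5, +0.2); to C = (-25, -10, +0.3).
Determinant of the coordinate differences = (-5)·(-10) − (-25)·5 = 175.
∂h/∂x = [(+0.2)·(-10) − (+0.3)·5] / 175 = -0.02000
∂h/∂y = [(-5)·(+0.3) − (-25)·(+0.2)] / 175 = +0.02000
|∇h| = √(-0.02000² + 0.02000²) = 0.02828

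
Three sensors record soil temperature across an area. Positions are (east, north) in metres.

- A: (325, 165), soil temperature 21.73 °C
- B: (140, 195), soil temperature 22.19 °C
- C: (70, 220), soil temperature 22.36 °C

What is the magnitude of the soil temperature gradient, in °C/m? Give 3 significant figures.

0.00255 °C/m

Differences from A: to B (Δx, Δy, Δh) = (-185, 30, +0.46); to C = (-255, 55, +0.63).
Determinant of the coordinate differences = (-185)·55 − (-255)·30 = -2525.
∂T/∂x = [(+0.46)·55 − (+0.63)·30] / -2525 = -0.002535
∂T/∂y = [(-185)·(+0.63) − (-255)·(+0.46)] / -2525 = -0.0002970
|∇f| = √(-0.002535² + -0.0002970²) = 0.002552 °C/m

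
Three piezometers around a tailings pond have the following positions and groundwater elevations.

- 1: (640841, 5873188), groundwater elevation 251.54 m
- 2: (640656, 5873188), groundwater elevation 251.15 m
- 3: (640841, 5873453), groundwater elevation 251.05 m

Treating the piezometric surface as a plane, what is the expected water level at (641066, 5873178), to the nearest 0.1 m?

∂h/∂x = (251.15 − 251.54) / (640656 − 640841) = +0.002108
∂h/∂y = (251.05 − 251.54) / (5873453 − 5873188) = -0.001849
h(641066, 5873178) = 251.54 + (+0.002108)·(225) + (-0.001849)·(-10) = 251.54 +0.474 +0.018 = 252.033 m.

252.0 m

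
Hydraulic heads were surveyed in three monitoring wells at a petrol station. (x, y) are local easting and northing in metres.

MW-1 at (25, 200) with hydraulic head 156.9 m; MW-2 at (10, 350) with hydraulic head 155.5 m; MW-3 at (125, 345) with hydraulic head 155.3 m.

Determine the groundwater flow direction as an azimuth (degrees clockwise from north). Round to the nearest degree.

Taking MW-1 as reference: MW-2−MW-1 = (-15, 150, -1.4); MW-3−MW-1 = (100, 145, -1.6).
Determinant of the coordinate differences = (-15)·145 − 100·150 = -17175.
∂h/∂x = [(-1.4)·145 − (-1.6)·150] / -17175 = -0.002154
∂h/∂y = [(-15)·(-1.6) − 100·(-1.4)] / -17175 = -0.009549
Flow direction (−∇h) has components (+0.002154 E, +0.009549 N).
Azimuth = atan2(E, N) = atan2(+0.002154, +0.009549) = 12.7° ≈ 013°.

013°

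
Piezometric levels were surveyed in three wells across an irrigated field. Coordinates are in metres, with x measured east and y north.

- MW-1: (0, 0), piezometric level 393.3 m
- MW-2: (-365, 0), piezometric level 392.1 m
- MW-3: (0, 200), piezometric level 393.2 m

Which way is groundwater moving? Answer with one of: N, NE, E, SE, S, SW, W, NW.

W

∂h/∂x = (392.1 − 393.3) / (-365 − 0) = +0.003288
∂h/∂y = (393.2 − 393.3) / (200 − 0) = -0.0005000
Flow = −∇h = (-0.003288 east, +0.0005000 north), which points west.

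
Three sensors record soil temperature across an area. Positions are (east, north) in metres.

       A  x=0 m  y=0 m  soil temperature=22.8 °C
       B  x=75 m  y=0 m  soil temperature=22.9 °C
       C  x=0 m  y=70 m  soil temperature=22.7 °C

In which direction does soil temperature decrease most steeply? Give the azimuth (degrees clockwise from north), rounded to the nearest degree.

317°

∂T/∂x = (22.9 − 22.8) / (75 − 0) = +0.001333
∂T/∂y = (22.7 − 22.8) / (70 − 0) = -0.001429
Steepest decrease is along −∇f: components (-0.001333 E, +0.001429 N).
Azimuth = atan2(-0.001333, +0.001429) = 317.0° ≈ 317°.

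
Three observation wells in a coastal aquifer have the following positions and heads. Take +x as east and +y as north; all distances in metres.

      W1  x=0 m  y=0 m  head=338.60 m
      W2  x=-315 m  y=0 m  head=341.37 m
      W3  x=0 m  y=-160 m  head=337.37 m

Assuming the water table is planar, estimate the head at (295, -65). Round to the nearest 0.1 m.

335.5 m

∂h/∂x = (341.37 − 338.60) / (-315 − 0) = -0.008794
∂h/∂y = (337.37 − 338.60) / (-160 − 0) = +0.007688
h(295, -65) = 338.60 + (-0.008794)·(295) + (+0.007688)·(-65) = 338.60 -2.594 -0.500 = 335.506 m.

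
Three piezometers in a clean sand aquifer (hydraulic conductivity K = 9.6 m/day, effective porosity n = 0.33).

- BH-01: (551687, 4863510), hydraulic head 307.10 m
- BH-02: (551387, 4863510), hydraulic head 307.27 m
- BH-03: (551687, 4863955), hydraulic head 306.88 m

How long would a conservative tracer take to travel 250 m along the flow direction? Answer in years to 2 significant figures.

31 years

∂h/∂x = (307.27 − 307.10) / (551387 − 551687) = -0.0005667
∂h/∂y = (306.88 − 307.10) / (4863955 − 4863510) = -0.0004944
|∇h| = √(-0.0005667² + -0.0004944²) = 0.0007521
Seepage velocity v = K·i/n = 9.6 × 0.0007521 / 0.33 = 0.02188 m/day.
t = 250 / 0.02188 = 1.143e+04 days = 31.3 years.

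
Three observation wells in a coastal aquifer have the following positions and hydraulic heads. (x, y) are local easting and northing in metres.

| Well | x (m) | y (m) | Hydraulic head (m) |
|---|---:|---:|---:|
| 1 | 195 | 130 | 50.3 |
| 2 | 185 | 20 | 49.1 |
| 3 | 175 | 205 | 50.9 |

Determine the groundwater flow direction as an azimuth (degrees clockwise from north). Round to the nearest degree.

With h = a·x + b·y + c and 1 as origin, the differences give:
  (-10)·a + (-110)·b = -1.2
  (-20)·a + 75·b = +0.6
Eliminate b (×75 and ×(-110), subtract): -2950·a = -24.00 → a = ∂h/∂x = +0.008136
Back-substitute: b = ∂h/∂y = +0.01017.
Flow direction (−∇h) has components (-0.008136 E, -0.01017 N).
Azimuth = atan2(E, N) = atan2(-0.008136, -0.01017) = 218.7° ≈ 219°.

219°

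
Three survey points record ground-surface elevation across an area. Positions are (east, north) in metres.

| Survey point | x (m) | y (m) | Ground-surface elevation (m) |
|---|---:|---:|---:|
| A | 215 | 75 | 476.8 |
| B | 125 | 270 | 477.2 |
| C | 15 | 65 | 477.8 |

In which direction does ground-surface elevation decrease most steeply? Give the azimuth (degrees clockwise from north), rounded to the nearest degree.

087°

With z = a·x + b·y + c and A as origin, the differences give:
  (-90)·a + 195·b = +0.4
  (-200)·a + (-10)·b = +1.0
Eliminate b (×(-10) and ×195, subtract): 39900·a = -199.00 → a = ∂z/∂x = -0.004987
Back-substitute: b = ∂z/∂y = -0.0002506.
Steepest decrease is along −∇f: components (+0.004987 E, +0.0002506 N).
Azimuth = atan2(+0.004987, +0.0002506) = 87.1° ≈ 087°.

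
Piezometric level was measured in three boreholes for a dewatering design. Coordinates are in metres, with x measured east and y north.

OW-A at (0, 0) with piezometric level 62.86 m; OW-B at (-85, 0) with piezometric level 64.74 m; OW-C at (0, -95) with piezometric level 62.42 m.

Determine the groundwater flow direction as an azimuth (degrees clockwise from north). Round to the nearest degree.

∂h/∂x = (64.74 − 62.86) / (-85 − 0) = -0.02212
∂h/∂y = (62.42 − 62.86) / (-95 − 0) = +0.004632
Flow direction (−∇h) has components (+0.02212 E, -0.004632 N).
Azimuth = atan2(E, N) = atan2(+0.02212, -0.004632) = 101.8° ≈ 102°.

102°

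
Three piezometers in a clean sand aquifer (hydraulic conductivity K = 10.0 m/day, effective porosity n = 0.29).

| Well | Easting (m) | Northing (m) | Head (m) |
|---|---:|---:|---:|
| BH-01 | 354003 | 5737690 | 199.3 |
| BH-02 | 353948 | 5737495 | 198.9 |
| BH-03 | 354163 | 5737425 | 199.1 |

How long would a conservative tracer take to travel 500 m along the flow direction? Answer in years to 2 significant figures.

Differences from BH-01: to BH-02 (Δx, Δy, Δh) = (-55, -195, -0.4); to BH-03 = (160, -265, -0.2).
Determinant of the coordinate differences = (-55)·(-265) − 160·(-195) = 45775.
∂h/∂x = [(-0.4)·(-265) − (-0.2)·(-195)] / 45775 = +0.001464
∂h/∂y = [(-55)·(-0.2) − 160·(-0.4)] / 45775 = +0.001638
|∇h| = √(0.001464² + 0.001638²) = 0.002197
Seepage velocity v = K·i/n = 10.0 × 0.002197 / 0.29 = 0.07576 m/day.
t = 500 / 0.07576 = 6600 days = 18.1 years.

18 years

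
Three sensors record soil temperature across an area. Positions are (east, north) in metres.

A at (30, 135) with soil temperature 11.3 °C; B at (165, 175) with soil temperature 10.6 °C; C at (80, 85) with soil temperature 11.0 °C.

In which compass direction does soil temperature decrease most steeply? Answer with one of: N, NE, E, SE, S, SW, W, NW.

With T = a·x + b·y + c and A as origin, the differences give:
  135·a + 40·b = -0.7
  50·a + (-50)·b = -0.3
Eliminate b (×(-50) and ×40, subtract): -8750·a = 47.00 → a = ∂T/∂x = -0.005371
Back-substitute: b = ∂T/∂y = +0.0006286.
Steepest decrease is along −∇f = (+0.005371 E, -0.0006286 N) → east.

E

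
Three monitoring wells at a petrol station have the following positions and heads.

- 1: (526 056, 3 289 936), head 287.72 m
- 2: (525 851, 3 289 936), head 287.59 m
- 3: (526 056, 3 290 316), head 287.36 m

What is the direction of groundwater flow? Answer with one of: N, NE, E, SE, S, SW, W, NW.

NW

∂h/∂x = (287.59 − 287.72) / (525851 − 526056) = +0.0006341
∂h/∂y = (287.36 − 287.72) / (3290316 − 3289936) = -0.0009474
Flow = −∇h = (-0.0006341 east, +0.0009474 north), which points northwest.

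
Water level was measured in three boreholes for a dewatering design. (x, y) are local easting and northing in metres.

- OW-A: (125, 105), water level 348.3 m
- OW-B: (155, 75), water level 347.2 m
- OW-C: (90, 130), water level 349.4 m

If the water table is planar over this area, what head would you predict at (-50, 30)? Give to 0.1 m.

350.1 m

Three-point gradient (reference OW-A): Δ to OW-B = (30, -30, -1.1), Δ to OW-C = (-35, 25, +1.1).
∂h/∂x = -0.01833, ∂h/∂y = +0.01833 (det = -300).
h(-50, 30) = 348.3 + (-0.01833)·(-175) + (+0.01833)·(-75) = 348.3 +3.208 -1.375 = 350.133 m.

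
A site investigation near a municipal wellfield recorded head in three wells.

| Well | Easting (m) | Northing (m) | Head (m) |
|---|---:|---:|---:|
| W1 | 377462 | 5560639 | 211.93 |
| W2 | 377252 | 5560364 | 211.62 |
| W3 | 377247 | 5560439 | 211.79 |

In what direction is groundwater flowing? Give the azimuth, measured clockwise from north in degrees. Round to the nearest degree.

148°

Three-point gradient (reference W1): Δ to W2 = (-210, -275, -0.31), Δ to W3 = (-215, -200, -0.14).
∂h/∂x = -0.001372, ∂h/∂y = +0.002175 (det = -17125).
Flow direction (−∇h) has components (+0.001372 E, -0.002175 N).
Azimuth = atan2(E, N) = atan2(+0.001372, -0.002175) = 147.8° ≈ 148°.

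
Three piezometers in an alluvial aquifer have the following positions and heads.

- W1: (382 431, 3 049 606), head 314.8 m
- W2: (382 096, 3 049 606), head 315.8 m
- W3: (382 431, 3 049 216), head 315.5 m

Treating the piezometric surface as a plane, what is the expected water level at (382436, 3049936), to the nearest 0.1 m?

∂h/∂x = (315.8 − 314.8) / (382096 − 382431) = -0.002985
∂h/∂y = (315.5 − 314.8) / (3049216 − 3049606) = -0.001795
h(382436, 3049936) = 314.8 + (-0.002985)·(5) + (-0.001795)·(330) = 314.8 -0.015 -0.592 = 314.193 m.

314.2 m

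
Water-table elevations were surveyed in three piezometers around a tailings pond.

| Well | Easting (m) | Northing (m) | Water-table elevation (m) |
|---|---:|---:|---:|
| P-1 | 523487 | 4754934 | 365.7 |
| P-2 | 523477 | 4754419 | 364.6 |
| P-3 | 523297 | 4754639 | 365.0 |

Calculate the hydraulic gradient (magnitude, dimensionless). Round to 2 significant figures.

0.0022

Differences from P-1: to P-2 (Δx, Δy, Δh) = (-10, -515, -1.1); to P-3 = (-190, -295, -0.7).
Solve a·Δx + b·Δy = Δh: det = (-10)·(-295) − (-190)·(-515) = -94900.
∂h/∂x = [(-1.1)·(-295) − (-0.7)·(-515)] / -94900 = +0.0003793
∂h/∂y = [(-10)·(-0.7) − (-190)·(-1.1)] / -94900 = +0.002129
|∇h| = √(0.0003793² + 0.002129²) = 0.002163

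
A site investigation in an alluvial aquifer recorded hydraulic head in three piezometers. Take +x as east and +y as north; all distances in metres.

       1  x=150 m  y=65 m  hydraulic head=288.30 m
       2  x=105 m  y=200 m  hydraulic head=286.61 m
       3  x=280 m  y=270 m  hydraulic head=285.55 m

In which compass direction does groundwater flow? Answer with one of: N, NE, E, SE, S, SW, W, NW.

N

With h = a·x + b·y + c and 1 as origin, the differences give:
  (-45)·a + 135·b = -1.69
  130·a + 205·b = -2.75
Eliminate b (×205 and ×135, subtract): -26775·a = 24.800 → a = ∂h/∂x = -0.0009262
Back-substitute: b = ∂h/∂y = -0.01283.
Flow = −∇h = (+0.0009262 east, +0.01283 north), which points north.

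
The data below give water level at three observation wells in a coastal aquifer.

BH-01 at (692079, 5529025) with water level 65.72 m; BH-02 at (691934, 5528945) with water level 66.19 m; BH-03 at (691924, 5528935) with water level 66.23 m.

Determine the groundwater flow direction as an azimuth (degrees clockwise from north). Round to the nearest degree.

054°

Taking BH-01 as reference: BH-02−BH-01 = (-145, -80, +0.47); BH-03−BH-01 = (-155, -90, +0.51).
Determinant of the coordinate differences = (-145)·(-90) − (-155)·(-80) = 650.
∂h/∂x = [(+0.47)·(-90) − (+0.51)·(-80)] / 650 = -0.002308
∂h/∂y = [(-145)·(+0.51) − (-155)·(+0.47)] / 650 = -0.001692
Flow direction (−∇h) has components (+0.002308 E, +0.001692 N).
Azimuth = atan2(E, N) = atan2(+0.002308, +0.001692) = 53.7° ≈ 054°.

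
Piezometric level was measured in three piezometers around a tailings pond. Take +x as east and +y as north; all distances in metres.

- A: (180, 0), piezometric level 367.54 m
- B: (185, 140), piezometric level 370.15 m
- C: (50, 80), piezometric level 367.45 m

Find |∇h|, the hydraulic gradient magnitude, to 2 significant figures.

Three-point gradient (reference A): Δ to B = (5, 140, +2.61), Δ to C = (-130, 80, -0.09).
∂h/∂x = +0.01190, ∂h/∂y = +0.01822 (det = 18600).
|∇h| = √(0.01190² + 0.01822²) = 0.02176

0.022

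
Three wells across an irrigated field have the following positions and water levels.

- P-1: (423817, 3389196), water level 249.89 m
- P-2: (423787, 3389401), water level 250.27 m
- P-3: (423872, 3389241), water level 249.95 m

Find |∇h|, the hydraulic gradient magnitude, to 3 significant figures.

0.00184

Differences from P-1: to P-2 (Δx, Δy, Δh) = (-30, 205, +0.38); to P-3 = (55, 45, +0.06).
Determinant of the coordinate differences = (-30)·45 − 55·205 = -12625.
∂h/∂x = [(+0.38)·45 − (+0.06)·205] / -12625 = -0.0003802
∂h/∂y = [(-30)·(+0.06) − 55·(+0.38)] / -12625 = +0.001798
|∇h| = √(-0.0003802² + 0.001798²) = 0.001838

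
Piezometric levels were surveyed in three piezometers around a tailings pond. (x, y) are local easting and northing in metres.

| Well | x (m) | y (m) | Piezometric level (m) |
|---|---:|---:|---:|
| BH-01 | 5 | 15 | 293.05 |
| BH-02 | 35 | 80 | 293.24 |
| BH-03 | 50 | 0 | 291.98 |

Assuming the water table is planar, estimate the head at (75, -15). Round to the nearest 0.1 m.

With h = a·x + b·y + c and BH-01 as origin, the differences give:
  30·a + 65·b = +0.19
  45·a + (-15)·b = -1.07
Eliminate b (×(-15) and ×65, subtract): -3375·a = 66.700 → a = ∂h/∂x = -0.01976
Back-substitute: b = ∂h/∂y = +0.01204.
h(75, -15) = 293.05 + (-0.01976)·(70) + (+0.01204)·(-30) = 293.05 -1.383 -0.361 = 291.305 m.

291.3 m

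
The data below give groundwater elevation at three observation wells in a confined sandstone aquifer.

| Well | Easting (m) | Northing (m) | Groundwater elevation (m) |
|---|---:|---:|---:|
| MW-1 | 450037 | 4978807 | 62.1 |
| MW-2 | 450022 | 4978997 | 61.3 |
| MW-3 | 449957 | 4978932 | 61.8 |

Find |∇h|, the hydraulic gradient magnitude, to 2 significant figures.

With h = a·x + b·y + c and MW-1 as origin, the differences give:
  (-15)·a + 190·b = -0.8
  (-80)·a + 125·b = -0.3
Eliminate b (×125 and ×190, subtract): 13325·a = -43.00 → a = ∂h/∂x = -0.003227
Back-substitute: b = ∂h/∂y = -0.004465.
|∇h| = √(-0.003227² + -0.004465²) = 0.005509

0.0055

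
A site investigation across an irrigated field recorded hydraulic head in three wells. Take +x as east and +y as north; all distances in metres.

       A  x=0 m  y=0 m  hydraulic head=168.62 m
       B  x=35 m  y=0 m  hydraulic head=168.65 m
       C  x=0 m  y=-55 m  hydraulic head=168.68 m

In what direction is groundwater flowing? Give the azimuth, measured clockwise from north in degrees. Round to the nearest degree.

∂h/∂x = (168.65 − 168.62) / (35 − 0) = +0.0008571
∂h/∂y = (168.68 − 168.62) / (-55 − 0) = -0.001091
Flow direction (−∇h) has components (-0.0008571 E, +0.001091 N).
Azimuth = atan2(E, N) = atan2(-0.0008571, +0.001091) = 321.8° ≈ 322°.

322°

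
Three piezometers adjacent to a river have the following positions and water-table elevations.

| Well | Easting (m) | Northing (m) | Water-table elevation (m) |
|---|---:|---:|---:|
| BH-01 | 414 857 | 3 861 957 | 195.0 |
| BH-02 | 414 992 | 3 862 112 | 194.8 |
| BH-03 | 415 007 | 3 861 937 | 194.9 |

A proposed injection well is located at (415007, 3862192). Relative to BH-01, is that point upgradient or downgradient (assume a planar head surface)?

With h = a·x + b·y + c and BH-01 as origin, the differences give:
  135·a + 155·b = -0.2
  150·a + (-20)·b = -0.1
Eliminate b (×(-20) and ×155, subtract): -25950·a = 19.50 → a = ∂h/∂x = -0.0007514
Back-substitute: b = ∂h/∂y = -0.0006358.
Head at (415007, 3862192) = 195.0 + (-0.0007514)·(150) + (-0.0006358)·(235) = 194.74 m.
That is lower than the 195.0 m at BH-01, so the point is downgradient.

downgradient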